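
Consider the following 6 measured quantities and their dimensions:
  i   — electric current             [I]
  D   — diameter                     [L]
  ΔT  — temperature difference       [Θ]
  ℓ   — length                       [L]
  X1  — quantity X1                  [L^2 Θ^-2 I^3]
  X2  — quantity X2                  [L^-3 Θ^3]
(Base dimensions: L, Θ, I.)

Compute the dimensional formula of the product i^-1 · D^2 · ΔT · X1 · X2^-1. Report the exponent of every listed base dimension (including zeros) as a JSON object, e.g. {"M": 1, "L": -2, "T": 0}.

{"L": 7, "Θ": -4, "I": 2}

Exponent matrix [L,Θ,I] × [i,D,ΔT,ℓ,X1,X2]:
  L: [ 0  1  0  1  2 -3]
  Θ: [ 0  0  1  0 -2  3]
  I: [ 1  0  0  0  3  0]
  [L]: (-1)·0+(2)·1+(1)·0+(1)·2+(-1)·-3 = 7
  [Θ]: (-1)·0+(2)·0+(1)·1+(1)·-2+(-1)·3 = -4
  [I]: (-1)·1+(2)·0+(1)·0+(1)·3+(-1)·0 = 2
⇒ L^7 Θ^-4 I^2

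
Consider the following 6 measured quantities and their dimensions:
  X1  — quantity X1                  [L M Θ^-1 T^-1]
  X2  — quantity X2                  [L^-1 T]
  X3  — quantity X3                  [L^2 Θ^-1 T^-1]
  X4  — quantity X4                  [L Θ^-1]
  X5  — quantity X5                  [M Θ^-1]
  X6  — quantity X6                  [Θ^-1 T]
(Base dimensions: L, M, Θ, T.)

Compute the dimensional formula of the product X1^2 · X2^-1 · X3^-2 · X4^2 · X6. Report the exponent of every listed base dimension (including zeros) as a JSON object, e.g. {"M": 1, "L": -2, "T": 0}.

Exponent matrix [L,M,Θ,T] × [X1,X2,X3,X4,X5,X6]:
  L: [ 1 -1  2  1  0  0]
  M: [ 1  0  0  0  1  0]
  Θ: [-1  0 -1 -1 -1 -1]
  T: [-1  1 -1  0  0  1]
  [L]: (2)·1+(-1)·-1+(-2)·2+(2)·1+(1)·0 = 1
  [M]: (2)·1+(-1)·0+(-2)·0+(2)·0+(1)·0 = 2
  [Θ]: (2)·-1+(-1)·0+(-2)·-1+(2)·-1+(1)·-1 = -3
  [T]: (2)·-1+(-1)·1+(-2)·-1+(2)·0+(1)·1 = 0
⇒ L M^2 Θ^-3

{"L": 1, "M": 2, "Θ": -3, "T": 0}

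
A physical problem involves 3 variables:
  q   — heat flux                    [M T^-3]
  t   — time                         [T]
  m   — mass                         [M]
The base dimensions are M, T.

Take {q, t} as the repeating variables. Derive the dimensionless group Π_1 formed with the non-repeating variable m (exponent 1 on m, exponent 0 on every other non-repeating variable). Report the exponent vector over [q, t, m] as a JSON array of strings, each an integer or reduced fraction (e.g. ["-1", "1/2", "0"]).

Exponent matrix [M,T] × [q,t,m]:
  M: [ 1  0  1]
  T: [-3  1  0]
Echelon form has 2 nonzero rows (pivots: q,t)
Repeat: q,t; free: m
RREF:
  r0: [   1    0    1]
  r1: [   0    1    3]
Fix exponent of m at 1; solve each RREF row for its pivot's exponent:
  r0: exp(q) + (1)·1 = 0 ⇒ exp(q) = -1
  r1: exp(t) + (3)·1 = 0 ⇒ exp(t) = -3
Π_1 = q^-1 · t^-3 · m

["-1", "-3", "1"]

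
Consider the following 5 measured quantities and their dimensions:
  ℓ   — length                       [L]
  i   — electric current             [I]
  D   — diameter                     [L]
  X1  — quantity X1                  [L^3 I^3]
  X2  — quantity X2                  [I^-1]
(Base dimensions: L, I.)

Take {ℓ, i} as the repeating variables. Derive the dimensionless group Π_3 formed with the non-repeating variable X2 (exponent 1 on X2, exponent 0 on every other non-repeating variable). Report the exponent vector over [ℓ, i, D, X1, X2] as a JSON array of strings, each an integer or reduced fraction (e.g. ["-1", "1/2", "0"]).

["0", "1", "0", "0", "1"]

Dimensional matrix (L×I by ℓ×i×D×X1×X2):
  L: [ 1  0  1  3  0]
  I: [ 0  1  0  3 -1]
Echelon form has 2 nonzero rows (pivots: ℓ,i)
Pivot set = {ℓ,i}, free = {D,X1,X2}
RREF:
  r0: [   1    0    1    3    0]
  r1: [   0    1    0    3   -1]
Fix exponent of X2 at 1, D at 0, X1 at 0; solve each RREF row for its pivot's exponent:
  r0: exp(ℓ) + (0)·1 = 0 ⇒ exp(ℓ) = 0
  r1: exp(i) + (-1)·1 = 0 ⇒ exp(i) = 1
Π_3 = i · X2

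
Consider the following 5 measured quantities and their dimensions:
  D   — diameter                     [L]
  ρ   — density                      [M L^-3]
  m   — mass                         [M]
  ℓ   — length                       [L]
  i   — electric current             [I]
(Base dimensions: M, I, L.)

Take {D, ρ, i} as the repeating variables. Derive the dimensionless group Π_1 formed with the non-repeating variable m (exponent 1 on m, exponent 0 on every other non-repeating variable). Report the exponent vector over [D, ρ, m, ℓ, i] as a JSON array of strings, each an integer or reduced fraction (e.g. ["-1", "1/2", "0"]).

["-3", "-1", "1", "0", "0"]

Exponent matrix [M,I,L] × [D,ρ,m,ℓ,i]:
  M: [ 0  1  1  0  0]
  I: [ 0  0  0  0  1]
  L: [ 1 -3  0  1  0]
Echelon form has 3 nonzero rows (pivots: D,ρ,i)
Repeat: D,ρ,i; free: m,ℓ
RREF:
  r0: [   1    0    3    1    0]
  r1: [   0    1    1    0    0]
  r2: [   0    0    0    0    1]
Fix exponent of m at 1, ℓ at 0; solve each RREF row for its pivot's exponent:
  r0: exp(D) + (3)·1 = 0 ⇒ exp(D) = -3
  r1: exp(ρ) + (1)·1 = 0 ⇒ exp(ρ) = -1
  r2: exp(i) + (0)·1 = 0 ⇒ exp(i) = 0
Π_1 = D^-3 · ρ^-1 · m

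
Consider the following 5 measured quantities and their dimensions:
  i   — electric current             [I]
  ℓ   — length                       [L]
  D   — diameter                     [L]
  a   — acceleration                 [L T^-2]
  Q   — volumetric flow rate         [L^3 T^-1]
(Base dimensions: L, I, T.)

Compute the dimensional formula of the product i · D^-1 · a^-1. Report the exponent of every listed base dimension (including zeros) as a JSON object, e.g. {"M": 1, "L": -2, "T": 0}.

{"L": -2, "I": 1, "T": 2}

Write exponents as rows L,I,T / cols i,ℓ,D,a,Q:
  L: [ 0  1  1  1  3]
  I: [ 1  0  0  0  0]
  T: [ 0  0  0 -2 -1]
  [L]: (1)·0+(-1)·1+(-1)·1 = -2
  [I]: (1)·1+(-1)·0+(-1)·0 = 1
  [T]: (1)·0+(-1)·0+(-1)·-2 = 2
⇒ L^-2 I T^2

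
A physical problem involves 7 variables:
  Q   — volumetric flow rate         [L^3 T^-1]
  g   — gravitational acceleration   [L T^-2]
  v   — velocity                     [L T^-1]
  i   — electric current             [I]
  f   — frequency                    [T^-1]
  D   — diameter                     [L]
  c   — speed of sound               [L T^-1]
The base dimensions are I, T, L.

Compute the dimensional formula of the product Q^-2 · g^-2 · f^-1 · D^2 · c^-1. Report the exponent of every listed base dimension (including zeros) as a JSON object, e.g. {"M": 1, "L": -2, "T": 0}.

{"I": 0, "T": 8, "L": -7}

Exponent matrix [I,T,L] × [Q,g,v,i,f,D,c]:
  I: [ 0  0  0  1  0  0  0]
  T: [-1 -2 -1  0 -1  0 -1]
  L: [ 3  1  1  0  0  1  1]
  [I]: (-2)·0+(-2)·0+(-1)·0+(2)·0+(-1)·0 = 0
  [T]: (-2)·-1+(-2)·-2+(-1)·-1+(2)·0+(-1)·-1 = 8
  [L]: (-2)·3+(-2)·1+(-1)·0+(2)·1+(-1)·1 = -7
⇒ T^8 L^-7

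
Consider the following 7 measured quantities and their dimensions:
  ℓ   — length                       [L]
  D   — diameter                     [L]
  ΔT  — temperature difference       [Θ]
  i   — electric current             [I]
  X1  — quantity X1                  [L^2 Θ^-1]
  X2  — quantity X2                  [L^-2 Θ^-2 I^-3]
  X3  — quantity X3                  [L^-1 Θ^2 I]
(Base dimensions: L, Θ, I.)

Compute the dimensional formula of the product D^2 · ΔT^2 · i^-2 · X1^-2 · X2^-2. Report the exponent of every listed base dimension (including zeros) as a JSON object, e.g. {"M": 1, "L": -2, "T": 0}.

Exponent matrix [L,Θ,I] × [ℓ,D,ΔT,i,X1,X2,X3]:
  L: [ 1  1  0  0  2 -2 -1]
  Θ: [ 0  0  1  0 -1 -2  2]
  I: [ 0  0  0  1  0 -3  1]
  [L]: (2)·1+(2)·0+(-2)·0+(-2)·2+(-2)·-2 = 2
  [Θ]: (2)·0+(2)·1+(-2)·0+(-2)·-1+(-2)·-2 = 8
  [I]: (2)·0+(2)·0+(-2)·1+(-2)·0+(-2)·-3 = 4
⇒ L^2 Θ^8 I^4

{"L": 2, "Θ": 8, "I": 4}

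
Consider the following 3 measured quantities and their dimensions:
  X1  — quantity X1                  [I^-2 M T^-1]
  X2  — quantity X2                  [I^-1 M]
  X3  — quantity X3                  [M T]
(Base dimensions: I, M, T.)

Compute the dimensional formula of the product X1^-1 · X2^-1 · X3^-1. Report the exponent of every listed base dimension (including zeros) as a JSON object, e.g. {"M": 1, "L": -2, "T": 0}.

{"I": 3, "M": -3, "T": 0}

Exponent matrix [I,M,T] × [X1,X2,X3]:
  I: [-2 -1  0]
  M: [ 1  1  1]
  T: [-1  0  1]
  [I]: (-1)·-2+(-1)·-1+(-1)·0 = 3
  [M]: (-1)·1+(-1)·1+(-1)·1 = -3
  [T]: (-1)·-1+(-1)·0+(-1)·1 = 0
⇒ I^3 M^-3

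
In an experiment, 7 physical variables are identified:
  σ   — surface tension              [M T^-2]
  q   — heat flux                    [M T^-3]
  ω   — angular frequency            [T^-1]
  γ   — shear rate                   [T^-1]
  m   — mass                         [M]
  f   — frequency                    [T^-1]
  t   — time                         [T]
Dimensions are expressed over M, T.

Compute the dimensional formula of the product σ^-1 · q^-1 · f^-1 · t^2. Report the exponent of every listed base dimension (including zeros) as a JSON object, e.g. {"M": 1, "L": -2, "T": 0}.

Exponent matrix [M,T] × [σ,q,ω,γ,m,f,t]:
  M: [ 1  1  0  0  1  0  0]
  T: [-2 -3 -1 -1  0 -1  1]
  [M]: (-1)·1+(-1)·1+(-1)·0+(2)·0 = -2
  [T]: (-1)·-2+(-1)·-3+(-1)·-1+(2)·1 = 8
⇒ M^-2 T^8

{"M": -2, "T": 8}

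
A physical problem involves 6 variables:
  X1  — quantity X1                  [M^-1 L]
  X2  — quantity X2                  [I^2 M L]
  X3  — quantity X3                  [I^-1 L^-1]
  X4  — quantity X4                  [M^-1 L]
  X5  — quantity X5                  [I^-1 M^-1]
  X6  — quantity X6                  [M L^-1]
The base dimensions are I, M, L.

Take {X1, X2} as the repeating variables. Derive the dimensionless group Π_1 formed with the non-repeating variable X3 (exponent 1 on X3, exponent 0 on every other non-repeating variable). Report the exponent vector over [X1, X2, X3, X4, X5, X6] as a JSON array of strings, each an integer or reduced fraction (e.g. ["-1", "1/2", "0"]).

Write exponents as rows I,M,L / cols X1,X2,X3,X4,X5,X6:
  I: [ 0  2 -1  0 -1  0]
  M: [-1  1  0 -1 -1  1]
  L: [ 1  1 -1  1  0 -1]
Row reduction gives pivot columns X1,X2; rank = 2
Repeat: X1,X2; free: X3,X4,X5,X6
RREF:
  r0: [   1    0 -1/2    1  1/2   -1]
  r1: [   0    1 -1/2    0 -1/2    0]
  r2: [   0    0    0    0    0    0]
Fix exponent of X3 at 1, X4 at 0, X5 at 0, X6 at 0; solve each RREF row for its pivot's exponent:
  r0: exp(X1) + (-1/2)·1 = 0 ⇒ exp(X1) = 1/2
  r1: exp(X2) + (-1/2)·1 = 0 ⇒ exp(X2) = 1/2
Π_1 = X1^(1/2) · X2^(1/2) · X3

["1/2", "1/2", "1", "0", "0", "0"]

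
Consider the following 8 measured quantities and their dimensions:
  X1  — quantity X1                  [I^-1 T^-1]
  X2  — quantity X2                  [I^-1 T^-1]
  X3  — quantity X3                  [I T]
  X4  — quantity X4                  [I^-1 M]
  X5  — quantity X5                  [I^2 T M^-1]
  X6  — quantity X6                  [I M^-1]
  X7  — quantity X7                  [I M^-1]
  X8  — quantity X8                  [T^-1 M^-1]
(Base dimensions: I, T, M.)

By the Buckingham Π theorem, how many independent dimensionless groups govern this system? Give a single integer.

Dimensional matrix (I×T×M by X1×X2×X3×X4×X5×X6×X7×X8):
  I: [-1 -1  1 -1  2  1  1  0]
  T: [-1 -1  1  0  1  0  0 -1]
  M: [ 0  0  0  1 -1 -1 -1 -1]
Row reduction gives pivot columns X1,X4; rank = 2
8 vars − rank 2 = 6 Π groups

6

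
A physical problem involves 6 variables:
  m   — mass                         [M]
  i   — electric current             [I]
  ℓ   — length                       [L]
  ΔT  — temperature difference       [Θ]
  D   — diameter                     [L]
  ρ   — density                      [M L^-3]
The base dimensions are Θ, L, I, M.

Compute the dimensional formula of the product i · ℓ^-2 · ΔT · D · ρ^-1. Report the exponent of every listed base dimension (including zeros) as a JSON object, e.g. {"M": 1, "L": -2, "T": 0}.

Write exponents as rows Θ,L,I,M / cols m,i,ℓ,ΔT,D,ρ:
  Θ: [ 0  0  0  1  0  0]
  L: [ 0  0  1  0  1 -3]
  I: [ 0  1  0  0  0  0]
  M: [ 1  0  0  0  0  1]
  [Θ]: (1)·0+(-2)·0+(1)·1+(1)·0+(-1)·0 = 1
  [L]: (1)·0+(-2)·1+(1)·0+(1)·1+(-1)·-3 = 2
  [I]: (1)·1+(-2)·0+(1)·0+(1)·0+(-1)·0 = 1
  [M]: (1)·0+(-2)·0+(1)·0+(1)·0+(-1)·1 = -1
⇒ Θ L^2 I M^-1

{"Θ": 1, "L": 2, "I": 1, "M": -1}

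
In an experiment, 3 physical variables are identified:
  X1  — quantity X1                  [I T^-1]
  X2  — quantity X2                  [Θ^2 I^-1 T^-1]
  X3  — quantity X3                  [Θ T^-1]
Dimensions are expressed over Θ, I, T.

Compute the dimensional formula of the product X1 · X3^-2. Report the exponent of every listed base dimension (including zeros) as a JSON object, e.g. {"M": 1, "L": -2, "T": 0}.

{"Θ": -2, "I": 1, "T": 1}

Dimensional matrix (Θ×I×T by X1×X2×X3):
  Θ: [ 0  2  1]
  I: [ 1 -1  0]
  T: [-1 -1 -1]
  [Θ]: (1)·0+(-2)·1 = -2
  [I]: (1)·1+(-2)·0 = 1
  [T]: (1)·-1+(-2)·-1 = 1
⇒ Θ^-2 I T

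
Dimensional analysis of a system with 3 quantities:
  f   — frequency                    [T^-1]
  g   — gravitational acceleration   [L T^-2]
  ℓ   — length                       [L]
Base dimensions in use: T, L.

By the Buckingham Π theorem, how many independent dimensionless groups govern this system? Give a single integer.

Write exponents as rows T,L / cols f,g,ℓ:
  T: [-1 -2  0]
  L: [ 0  1  1]
Echelon form has 2 nonzero rows (pivots: f,g)
Π count = n − r = 3 − 2 = 1

1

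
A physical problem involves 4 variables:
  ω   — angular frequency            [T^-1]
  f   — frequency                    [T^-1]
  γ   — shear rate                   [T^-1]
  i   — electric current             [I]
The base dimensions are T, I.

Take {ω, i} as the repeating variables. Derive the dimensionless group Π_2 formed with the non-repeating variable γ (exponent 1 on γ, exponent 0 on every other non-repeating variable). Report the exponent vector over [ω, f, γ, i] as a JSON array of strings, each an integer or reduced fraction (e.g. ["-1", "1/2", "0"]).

Exponent matrix [T,I] × [ω,f,γ,i]:
  T: [-1 -1 -1  0]
  I: [ 0  0  0  1]
Row reduction gives pivot columns ω,i; rank = 2
Pivot set = {ω,i}, free = {f,γ}
RREF:
  r0: [   1    1    1    0]
  r1: [   0    0    0    1]
Fix exponent of γ at 1, f at 0; solve each RREF row for its pivot's exponent:
  r0: exp(ω) + (1)·1 = 0 ⇒ exp(ω) = -1
  r1: exp(i) + (0)·1 = 0 ⇒ exp(i) = 0
Π_2 = ω^-1 · γ

["-1", "0", "1", "0"]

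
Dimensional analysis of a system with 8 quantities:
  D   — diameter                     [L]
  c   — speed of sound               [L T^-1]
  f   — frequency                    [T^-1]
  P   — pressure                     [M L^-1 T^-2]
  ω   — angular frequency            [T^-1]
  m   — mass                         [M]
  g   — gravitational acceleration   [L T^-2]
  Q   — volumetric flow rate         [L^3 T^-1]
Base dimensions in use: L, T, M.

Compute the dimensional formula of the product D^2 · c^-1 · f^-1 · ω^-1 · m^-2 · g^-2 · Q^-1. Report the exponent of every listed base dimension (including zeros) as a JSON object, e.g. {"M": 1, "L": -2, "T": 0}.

Exponent matrix [L,T,M] × [D,c,f,P,ω,m,g,Q]:
  L: [ 1  1  0 -1  0  0  1  3]
  T: [ 0 -1 -1 -2 -1  0 -2 -1]
  M: [ 0  0  0  1  0  1  0  0]
  [L]: (2)·1+(-1)·1+(-1)·0+(-1)·0+(-2)·0+(-2)·1+(-1)·3 = -4
  [T]: (2)·0+(-1)·-1+(-1)·-1+(-1)·-1+(-2)·0+(-2)·-2+(-1)·-1 = 8
  [M]: (2)·0+(-1)·0+(-1)·0+(-1)·0+(-2)·1+(-2)·0+(-1)·0 = -2
⇒ L^-4 T^8 M^-2

{"L": -4, "T": 8, "M": -2}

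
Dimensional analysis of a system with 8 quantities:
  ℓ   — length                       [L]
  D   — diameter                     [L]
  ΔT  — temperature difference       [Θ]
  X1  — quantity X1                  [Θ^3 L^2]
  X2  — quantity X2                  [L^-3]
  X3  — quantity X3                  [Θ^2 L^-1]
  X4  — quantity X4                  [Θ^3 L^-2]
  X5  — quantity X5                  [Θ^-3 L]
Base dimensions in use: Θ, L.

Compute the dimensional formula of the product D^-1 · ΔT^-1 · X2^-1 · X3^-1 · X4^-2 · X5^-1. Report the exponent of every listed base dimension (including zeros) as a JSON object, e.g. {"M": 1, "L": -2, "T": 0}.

Write exponents as rows Θ,L / cols ℓ,D,ΔT,X1,X2,X3,X4,X5:
  Θ: [ 0  0  1  3  0  2  3 -3]
  L: [ 1  1  0  2 -3 -1 -2  1]
  [Θ]: (-1)·0+(-1)·1+(-1)·0+(-1)·2+(-2)·3+(-1)·-3 = -6
  [L]: (-1)·1+(-1)·0+(-1)·-3+(-1)·-1+(-2)·-2+(-1)·1 = 6
⇒ Θ^-6 L^6

{"Θ": -6, "L": 6}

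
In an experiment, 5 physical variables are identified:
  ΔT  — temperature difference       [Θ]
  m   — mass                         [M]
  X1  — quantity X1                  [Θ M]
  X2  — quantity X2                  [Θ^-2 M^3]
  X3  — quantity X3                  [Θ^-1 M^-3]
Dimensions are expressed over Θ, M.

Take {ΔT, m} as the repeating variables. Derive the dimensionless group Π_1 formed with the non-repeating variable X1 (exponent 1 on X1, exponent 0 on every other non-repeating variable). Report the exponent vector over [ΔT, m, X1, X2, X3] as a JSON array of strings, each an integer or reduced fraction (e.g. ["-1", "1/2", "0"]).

Dimensional matrix (Θ×M by ΔT×m×X1×X2×X3):
  Θ: [ 1  0  1 -2 -1]
  M: [ 0  1  1  3 -3]
Echelon form has 2 nonzero rows (pivots: ΔT,m)
Pivot set = {ΔT,m}, free = {X1,X2,X3}
RREF:
  r0: [   1    0    1   -2   -1]
  r1: [   0    1    1    3   -3]
Fix exponent of X1 at 1, X2 at 0, X3 at 0; solve each RREF row for its pivot's exponent:
  r0: exp(ΔT) + (1)·1 = 0 ⇒ exp(ΔT) = -1
  r1: exp(m) + (1)·1 = 0 ⇒ exp(m) = -1
Π_1 = ΔT^-1 · m^-1 · X1

["-1", "-1", "1", "0", "0"]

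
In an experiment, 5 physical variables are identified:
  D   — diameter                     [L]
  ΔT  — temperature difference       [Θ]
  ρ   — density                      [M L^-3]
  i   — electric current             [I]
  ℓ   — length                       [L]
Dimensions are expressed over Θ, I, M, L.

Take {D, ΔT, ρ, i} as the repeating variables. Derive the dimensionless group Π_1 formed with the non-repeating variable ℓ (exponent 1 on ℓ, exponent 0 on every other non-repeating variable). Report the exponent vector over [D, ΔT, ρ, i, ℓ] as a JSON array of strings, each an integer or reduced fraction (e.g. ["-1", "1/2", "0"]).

["-1", "0", "0", "0", "1"]

Write exponents as rows Θ,I,M,L / cols D,ΔT,ρ,i,ℓ:
  Θ: [ 0  1  0  0  0]
  I: [ 0  0  0  1  0]
  M: [ 0  0  1  0  0]
  L: [ 1  0 -3  0  1]
RREF → pivots at {D,ΔT,ρ,i} ⇒ r = 4
Pivot set = {D,ΔT,ρ,i}, free = {ℓ}
RREF:
  r0: [   1    0    0    0    1]
  r1: [   0    1    0    0    0]
  r2: [   0    0    1    0    0]
  r3: [   0    0    0    1    0]
Fix exponent of ℓ at 1; solve each RREF row for its pivot's exponent:
  r0: exp(D) + (1)·1 = 0 ⇒ exp(D) = -1
  r1: exp(ΔT) + (0)·1 = 0 ⇒ exp(ΔT) = 0
  r2: exp(ρ) + (0)·1 = 0 ⇒ exp(ρ) = 0
  r3: exp(i) + (0)·1 = 0 ⇒ exp(i) = 0
Π_1 = D^-1 · ℓ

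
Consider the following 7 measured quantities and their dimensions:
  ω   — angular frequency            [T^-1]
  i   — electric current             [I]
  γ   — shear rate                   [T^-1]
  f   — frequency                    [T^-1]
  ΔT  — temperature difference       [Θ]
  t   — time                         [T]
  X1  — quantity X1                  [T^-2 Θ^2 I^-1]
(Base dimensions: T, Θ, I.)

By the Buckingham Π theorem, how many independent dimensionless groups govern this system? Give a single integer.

4

Write exponents as rows T,Θ,I / cols ω,i,γ,f,ΔT,t,X1:
  T: [-1  0 -1 -1  0  1 -2]
  Θ: [ 0  0  0  0  1  0  2]
  I: [ 0  1  0  0  0  0 -1]
RREF → pivots at {ω,i,ΔT} ⇒ r = 3
n=7, r=3 ⇒ 4 dimensionless groups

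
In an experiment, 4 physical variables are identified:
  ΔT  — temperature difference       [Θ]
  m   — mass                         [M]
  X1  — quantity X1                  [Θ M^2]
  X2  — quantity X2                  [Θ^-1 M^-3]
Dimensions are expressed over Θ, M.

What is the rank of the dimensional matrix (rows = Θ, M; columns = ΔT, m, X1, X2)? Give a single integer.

Dimensional matrix (Θ×M by ΔT×m×X1×X2):
  Θ: [ 1  0  1 -1]
  M: [ 0  1  2 -3]
Echelon form has 2 nonzero rows (pivots: ΔT,m)

2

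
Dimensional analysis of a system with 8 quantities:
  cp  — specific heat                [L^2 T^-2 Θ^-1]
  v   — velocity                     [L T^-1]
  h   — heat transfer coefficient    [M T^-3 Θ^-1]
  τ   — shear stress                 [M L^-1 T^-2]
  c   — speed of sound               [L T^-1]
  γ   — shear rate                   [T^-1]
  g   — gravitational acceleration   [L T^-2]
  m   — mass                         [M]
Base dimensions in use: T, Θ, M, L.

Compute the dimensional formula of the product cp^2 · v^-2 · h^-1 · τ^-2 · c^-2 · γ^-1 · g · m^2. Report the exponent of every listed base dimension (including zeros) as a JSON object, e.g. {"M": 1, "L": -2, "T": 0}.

{"T": 6, "Θ": -1, "M": -1, "L": 3}

Dimensional matrix (T×Θ×M×L by cp×v×h×τ×c×γ×g×m):
  T: [-2 -1 -3 -2 -1 -1 -2  0]
  Θ: [-1  0 -1  0  0  0  0  0]
  M: [ 0  0  1  1  0  0  0  1]
  L: [ 2  1  0 -1  1  0  1  0]
  [T]: (2)·-2+(-2)·-1+(-1)·-3+(-2)·-2+(-2)·-1+(-1)·-1+(1)·-2+(2)·0 = 6
  [Θ]: (2)·-1+(-2)·0+(-1)·-1+(-2)·0+(-2)·0+(-1)·0+(1)·0+(2)·0 = -1
  [M]: (2)·0+(-2)·0+(-1)·1+(-2)·1+(-2)·0+(-1)·0+(1)·0+(2)·1 = -1
  [L]: (2)·2+(-2)·1+(-1)·0+(-2)·-1+(-2)·1+(-1)·0+(1)·1+(2)·0 = 3
⇒ T^6 Θ^-1 M^-1 L^3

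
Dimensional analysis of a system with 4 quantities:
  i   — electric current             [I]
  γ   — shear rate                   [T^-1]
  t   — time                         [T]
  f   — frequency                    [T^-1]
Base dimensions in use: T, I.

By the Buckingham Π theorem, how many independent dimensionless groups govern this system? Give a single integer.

Write exponents as rows T,I / cols i,γ,t,f:
  T: [ 0 -1  1 -1]
  I: [ 1  0  0  0]
Echelon form has 2 nonzero rows (pivots: i,γ)
Π count = n − r = 4 − 2 = 2

2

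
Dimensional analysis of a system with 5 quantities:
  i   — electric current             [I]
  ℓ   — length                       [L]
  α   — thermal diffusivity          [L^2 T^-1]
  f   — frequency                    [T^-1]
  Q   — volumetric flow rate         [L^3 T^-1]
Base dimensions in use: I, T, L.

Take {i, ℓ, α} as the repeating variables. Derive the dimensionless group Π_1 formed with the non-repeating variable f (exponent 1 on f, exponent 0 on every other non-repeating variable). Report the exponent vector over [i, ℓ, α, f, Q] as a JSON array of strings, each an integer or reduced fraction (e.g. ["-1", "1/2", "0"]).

["0", "2", "-1", "1", "0"]

Dimensional matrix (I×T×L by i×ℓ×α×f×Q):
  I: [ 1  0  0  0  0]
  T: [ 0  0 -1 -1 -1]
  L: [ 0  1  2  0  3]
Row reduction gives pivot columns i,ℓ,α; rank = 3
Pivot set = {i,ℓ,α}, free = {f,Q}
RREF:
  r0: [   1    0    0    0    0]
  r1: [   0    1    0   -2    1]
  r2: [   0    0    1    1    1]
Fix exponent of f at 1, Q at 0; solve each RREF row for its pivot's exponent:
  r0: exp(i) + (0)·1 = 0 ⇒ exp(i) = 0
  r1: exp(ℓ) + (-2)·1 = 0 ⇒ exp(ℓ) = 2
  r2: exp(α) + (1)·1 = 0 ⇒ exp(α) = -1
Π_1 = ℓ^2 · α^-1 · f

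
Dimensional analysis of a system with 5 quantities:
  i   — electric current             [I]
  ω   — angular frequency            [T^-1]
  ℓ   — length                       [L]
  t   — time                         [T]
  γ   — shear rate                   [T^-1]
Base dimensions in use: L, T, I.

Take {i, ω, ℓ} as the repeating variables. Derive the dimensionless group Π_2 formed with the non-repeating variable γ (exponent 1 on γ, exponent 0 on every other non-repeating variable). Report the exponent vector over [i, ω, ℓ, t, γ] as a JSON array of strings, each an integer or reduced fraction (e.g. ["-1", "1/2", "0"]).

["0", "-1", "0", "0", "1"]

Exponent matrix [L,T,I] × [i,ω,ℓ,t,γ]:
  L: [ 0  0  1  0  0]
  T: [ 0 -1  0  1 -1]
  I: [ 1  0  0  0  0]
Echelon form has 3 nonzero rows (pivots: i,ω,ℓ)
Repeat: i,ω,ℓ; free: t,γ
RREF:
  r0: [   1    0    0    0    0]
  r1: [   0    1    0   -1    1]
  r2: [   0    0    1    0    0]
Fix exponent of γ at 1, t at 0; solve each RREF row for its pivot's exponent:
  r0: exp(i) + (0)·1 = 0 ⇒ exp(i) = 0
  r1: exp(ω) + (1)·1 = 0 ⇒ exp(ω) = -1
  r2: exp(ℓ) + (0)·1 = 0 ⇒ exp(ℓ) = 0
Π_2 = ω^-1 · γ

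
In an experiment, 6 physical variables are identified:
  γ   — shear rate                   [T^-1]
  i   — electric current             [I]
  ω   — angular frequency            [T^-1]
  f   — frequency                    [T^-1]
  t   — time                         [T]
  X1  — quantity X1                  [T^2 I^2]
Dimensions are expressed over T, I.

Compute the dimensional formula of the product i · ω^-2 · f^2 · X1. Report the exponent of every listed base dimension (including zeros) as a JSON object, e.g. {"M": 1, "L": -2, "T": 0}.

{"T": 2, "I": 3}

Exponent matrix [T,I] × [γ,i,ω,f,t,X1]:
  T: [-1  0 -1 -1  1  2]
  I: [ 0  1  0  0  0  2]
  [T]: (1)·0+(-2)·-1+(2)·-1+(1)·2 = 2
  [I]: (1)·1+(-2)·0+(2)·0+(1)·2 = 3
⇒ T^2 I^3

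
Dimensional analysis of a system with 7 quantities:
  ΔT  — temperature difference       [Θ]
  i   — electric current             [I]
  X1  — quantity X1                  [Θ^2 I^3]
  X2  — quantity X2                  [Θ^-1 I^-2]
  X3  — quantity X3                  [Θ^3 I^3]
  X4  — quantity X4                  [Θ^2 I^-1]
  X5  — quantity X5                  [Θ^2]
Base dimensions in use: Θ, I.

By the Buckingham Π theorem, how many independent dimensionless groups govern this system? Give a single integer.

Dimensional matrix (Θ×I by ΔT×i×X1×X2×X3×X4×X5):
  Θ: [ 1  0  2 -1  3  2  2]
  I: [ 0  1  3 -2  3 -1  0]
RREF → pivots at {ΔT,i} ⇒ r = 2
n=7, r=2 ⇒ 5 dimensionless groups

5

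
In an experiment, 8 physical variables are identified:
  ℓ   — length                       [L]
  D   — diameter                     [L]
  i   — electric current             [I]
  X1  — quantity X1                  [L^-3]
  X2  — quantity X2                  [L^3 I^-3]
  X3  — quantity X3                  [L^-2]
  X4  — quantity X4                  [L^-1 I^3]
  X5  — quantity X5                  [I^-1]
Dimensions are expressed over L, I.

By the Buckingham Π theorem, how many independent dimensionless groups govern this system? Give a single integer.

6

Dimensional matrix (L×I by ℓ×D×i×X1×X2×X3×X4×X5):
  L: [ 1  1  0 -3  3 -2 -1  0]
  I: [ 0  0  1  0 -3  0  3 -1]
Row reduction gives pivot columns ℓ,i; rank = 2
Π count = n − r = 8 − 2 = 6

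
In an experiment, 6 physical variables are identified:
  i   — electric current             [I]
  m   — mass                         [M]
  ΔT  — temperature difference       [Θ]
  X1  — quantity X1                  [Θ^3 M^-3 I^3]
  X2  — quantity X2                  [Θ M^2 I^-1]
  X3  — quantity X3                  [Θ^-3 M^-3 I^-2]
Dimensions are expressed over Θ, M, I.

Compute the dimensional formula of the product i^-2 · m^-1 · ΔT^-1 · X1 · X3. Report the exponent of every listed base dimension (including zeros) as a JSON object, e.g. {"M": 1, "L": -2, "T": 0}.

{"Θ": -1, "M": -7, "I": -1}

Write exponents as rows Θ,M,I / cols i,m,ΔT,X1,X2,X3:
  Θ: [ 0  0  1  3  1 -3]
  M: [ 0  1  0 -3  2 -3]
  I: [ 1  0  0  3 -1 -2]
  [Θ]: (-2)·0+(-1)·0+(-1)·1+(1)·3+(1)·-3 = -1
  [M]: (-2)·0+(-1)·1+(-1)·0+(1)·-3+(1)·-3 = -7
  [I]: (-2)·1+(-1)·0+(-1)·0+(1)·3+(1)·-2 = -1
⇒ Θ^-1 M^-7 I^-1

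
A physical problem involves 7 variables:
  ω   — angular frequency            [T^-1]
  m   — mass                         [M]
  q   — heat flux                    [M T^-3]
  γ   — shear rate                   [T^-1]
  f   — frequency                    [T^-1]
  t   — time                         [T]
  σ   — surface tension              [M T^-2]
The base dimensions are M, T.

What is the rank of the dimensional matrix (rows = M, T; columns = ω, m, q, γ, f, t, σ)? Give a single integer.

2

Exponent matrix [M,T] × [ω,m,q,γ,f,t,σ]:
  M: [ 0  1  1  0  0  0  1]
  T: [-1  0 -3 -1 -1  1 -2]
RREF → pivots at {ω,m} ⇒ r = 2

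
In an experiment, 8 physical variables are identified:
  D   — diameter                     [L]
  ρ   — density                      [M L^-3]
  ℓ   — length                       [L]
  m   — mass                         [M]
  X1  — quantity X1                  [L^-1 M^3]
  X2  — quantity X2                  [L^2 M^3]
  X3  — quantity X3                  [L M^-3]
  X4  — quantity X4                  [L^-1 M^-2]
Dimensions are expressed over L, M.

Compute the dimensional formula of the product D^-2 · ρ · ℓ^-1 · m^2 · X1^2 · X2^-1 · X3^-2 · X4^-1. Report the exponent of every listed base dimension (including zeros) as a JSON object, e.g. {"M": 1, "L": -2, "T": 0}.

Dimensional matrix (L×M by D×ρ×ℓ×m×X1×X2×X3×X4):
  L: [ 1 -3  1  0 -1  2  1 -1]
  M: [ 0  1  0  1  3  3 -3 -2]
  [L]: (-2)·1+(1)·-3+(-1)·1+(2)·0+(2)·-1+(-1)·2+(-2)·1+(-1)·-1 = -11
  [M]: (-2)·0+(1)·1+(-1)·0+(2)·1+(2)·3+(-1)·3+(-2)·-3+(-1)·-2 = 14
⇒ L^-11 M^14

{"L": -11, "M": 14}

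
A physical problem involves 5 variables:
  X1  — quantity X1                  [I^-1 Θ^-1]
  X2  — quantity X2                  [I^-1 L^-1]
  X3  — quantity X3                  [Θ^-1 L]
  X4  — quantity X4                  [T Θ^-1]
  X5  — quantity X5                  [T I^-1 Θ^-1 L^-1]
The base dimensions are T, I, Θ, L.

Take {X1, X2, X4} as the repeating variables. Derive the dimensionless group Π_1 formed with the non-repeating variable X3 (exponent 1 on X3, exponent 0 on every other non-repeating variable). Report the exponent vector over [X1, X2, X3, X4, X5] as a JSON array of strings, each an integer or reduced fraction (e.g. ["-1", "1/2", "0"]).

["-1", "1", "1", "0", "0"]

Write exponents as rows T,I,Θ,L / cols X1,X2,X3,X4,X5:
  T: [ 0  0  0  1  1]
  I: [-1 -1  0  0 -1]
  Θ: [-1  0 -1 -1 -1]
  L: [ 0 -1  1  0 -1]
RREF → pivots at {X1,X2,X4} ⇒ r = 3
Pivot set = {X1,X2,X4}, free = {X3,X5}
RREF:
  r0: [   1    0    1    0    0]
  r1: [   0    1   -1    0    1]
  r2: [   0    0    0    1    1]
  r3: [   0    0    0    0    0]
Fix exponent of X3 at 1, X5 at 0; solve each RREF row for its pivot's exponent:
  r0: exp(X1) + (1)·1 = 0 ⇒ exp(X1) = -1
  r1: exp(X2) + (-1)·1 = 0 ⇒ exp(X2) = 1
  r2: exp(X4) + (0)·1 = 0 ⇒ exp(X4) = 0
Π_1 = X1^-1 · X2 · X3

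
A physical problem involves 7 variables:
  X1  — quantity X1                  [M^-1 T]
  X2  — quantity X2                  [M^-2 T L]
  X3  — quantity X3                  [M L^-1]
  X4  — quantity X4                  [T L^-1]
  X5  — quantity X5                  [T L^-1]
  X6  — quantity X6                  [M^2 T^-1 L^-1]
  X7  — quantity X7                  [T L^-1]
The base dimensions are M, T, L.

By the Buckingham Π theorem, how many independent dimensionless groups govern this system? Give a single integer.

5

Exponent matrix [M,T,L] × [X1,X2,X3,X4,X5,X6,X7]:
  M: [-1 -2  1  0  0  2  0]
  T: [ 1  1  0  1  1 -1  1]
  L: [ 0  1 -1 -1 -1 -1 -1]
Row reduction gives pivot columns X1,X2; rank = 2
7 vars − rank 2 = 5 Π groups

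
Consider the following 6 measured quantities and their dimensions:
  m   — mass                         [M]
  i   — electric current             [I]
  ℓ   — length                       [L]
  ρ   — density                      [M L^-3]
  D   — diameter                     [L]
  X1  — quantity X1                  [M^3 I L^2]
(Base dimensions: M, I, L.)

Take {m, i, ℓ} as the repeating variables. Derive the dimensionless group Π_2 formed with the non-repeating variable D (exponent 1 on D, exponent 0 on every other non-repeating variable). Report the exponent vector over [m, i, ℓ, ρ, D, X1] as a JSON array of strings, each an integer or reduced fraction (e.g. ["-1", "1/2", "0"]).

["0", "0", "-1", "0", "1", "0"]

Exponent matrix [M,I,L] × [m,i,ℓ,ρ,D,X1]:
  M: [ 1  0  0  1  0  3]
  I: [ 0  1  0  0  0  1]
  L: [ 0  0  1 -3  1  2]
Echelon form has 3 nonzero rows (pivots: m,i,ℓ)
Pivot set = {m,i,ℓ}, free = {ρ,D,X1}
RREF:
  r0: [   1    0    0    1    0    3]
  r1: [   0    1    0    0    0    1]
  r2: [   0    0    1   -3    1    2]
Fix exponent of D at 1, ρ at 0, X1 at 0; solve each RREF row for its pivot's exponent:
  r0: exp(m) + (0)·1 = 0 ⇒ exp(m) = 0
  r1: exp(i) + (0)·1 = 0 ⇒ exp(i) = 0
  r2: exp(ℓ) + (1)·1 = 0 ⇒ exp(ℓ) = -1
Π_2 = ℓ^-1 · D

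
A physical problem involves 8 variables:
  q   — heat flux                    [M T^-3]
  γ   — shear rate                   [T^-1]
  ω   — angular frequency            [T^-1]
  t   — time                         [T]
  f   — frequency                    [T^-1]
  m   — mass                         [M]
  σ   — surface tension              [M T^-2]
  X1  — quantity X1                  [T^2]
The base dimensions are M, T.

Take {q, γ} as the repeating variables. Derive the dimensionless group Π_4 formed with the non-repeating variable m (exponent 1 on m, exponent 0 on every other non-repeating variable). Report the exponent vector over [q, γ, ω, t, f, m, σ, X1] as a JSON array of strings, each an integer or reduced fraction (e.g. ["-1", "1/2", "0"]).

Dimensional matrix (M×T by q×γ×ω×t×f×m×σ×X1):
  M: [ 1  0  0  0  0  1  1  0]
  T: [-3 -1 -1  1 -1  0 -2  2]
Row reduction gives pivot columns q,γ; rank = 2
Repeat: q,γ; free: ω,t,f,m,σ,X1
RREF:
  r0: [   1    0    0    0    0    1    1    0]
  r1: [   0    1    1   -1    1   -3   -1   -2]
Fix exponent of m at 1, ω at 0, t at 0, f at 0, σ at 0, X1 at 0; solve each RREF row for its pivot's exponent:
  r0: exp(q) + (1)·1 = 0 ⇒ exp(q) = -1
  r1: exp(γ) + (-3)·1 = 0 ⇒ exp(γ) = 3
Π_4 = q^-1 · γ^3 · m

["-1", "3", "0", "0", "0", "1", "0", "0"]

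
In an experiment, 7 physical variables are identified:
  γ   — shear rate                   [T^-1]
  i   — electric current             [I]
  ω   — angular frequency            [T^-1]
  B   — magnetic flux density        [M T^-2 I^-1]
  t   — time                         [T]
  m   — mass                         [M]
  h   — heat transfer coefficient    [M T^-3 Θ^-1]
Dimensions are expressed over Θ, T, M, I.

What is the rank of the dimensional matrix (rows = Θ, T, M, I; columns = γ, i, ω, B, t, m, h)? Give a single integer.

4

Exponent matrix [Θ,T,M,I] × [γ,i,ω,B,t,m,h]:
  Θ: [ 0  0  0  0  0  0 -1]
  T: [-1  0 -1 -2  1  0 -3]
  M: [ 0  0  0  1  0  1  1]
  I: [ 0  1  0 -1  0  0  0]
RREF → pivots at {γ,i,B,h} ⇒ r = 4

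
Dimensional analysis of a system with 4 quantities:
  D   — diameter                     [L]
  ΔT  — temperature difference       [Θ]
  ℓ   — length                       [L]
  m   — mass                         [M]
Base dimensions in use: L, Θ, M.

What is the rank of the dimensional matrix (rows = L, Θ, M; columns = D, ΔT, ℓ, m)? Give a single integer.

3

Dimensional matrix (L×Θ×M by D×ΔT×ℓ×m):
  L: [ 1  0  1  0]
  Θ: [ 0  1  0  0]
  M: [ 0  0  0  1]
RREF → pivots at {D,ΔT,m} ⇒ r = 3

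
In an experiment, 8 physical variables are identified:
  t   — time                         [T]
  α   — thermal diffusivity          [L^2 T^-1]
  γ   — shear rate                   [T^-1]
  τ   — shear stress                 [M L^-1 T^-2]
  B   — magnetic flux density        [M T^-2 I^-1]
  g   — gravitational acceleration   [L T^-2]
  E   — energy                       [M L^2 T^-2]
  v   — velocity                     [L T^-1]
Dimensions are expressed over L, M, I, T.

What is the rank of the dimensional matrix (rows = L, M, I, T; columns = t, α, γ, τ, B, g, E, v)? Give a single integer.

4

Write exponents as rows L,M,I,T / cols t,α,γ,τ,B,g,E,v:
  L: [ 0  2  0 -1  0  1  2  1]
  M: [ 0  0  0  1  1  0  1  0]
  I: [ 0  0  0  0 -1  0  0  0]
  T: [ 1 -1 -1 -2 -2 -2 -2 -1]
RREF → pivots at {t,α,τ,B} ⇒ r = 4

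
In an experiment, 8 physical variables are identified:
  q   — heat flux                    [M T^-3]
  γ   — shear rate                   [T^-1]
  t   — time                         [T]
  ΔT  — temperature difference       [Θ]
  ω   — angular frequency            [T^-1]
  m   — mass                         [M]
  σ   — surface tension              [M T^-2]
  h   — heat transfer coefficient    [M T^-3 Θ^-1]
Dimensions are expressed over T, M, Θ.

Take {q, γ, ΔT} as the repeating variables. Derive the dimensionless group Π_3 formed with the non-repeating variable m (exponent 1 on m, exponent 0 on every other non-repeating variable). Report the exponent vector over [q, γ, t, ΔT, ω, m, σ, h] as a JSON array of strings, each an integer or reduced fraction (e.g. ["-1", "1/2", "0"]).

Exponent matrix [T,M,Θ] × [q,γ,t,ΔT,ω,m,σ,h]:
  T: [-3 -1  1  0 -1  0 -2 -3]
  M: [ 1  0  0  0  0  1  1  1]
  Θ: [ 0  0  0  1  0  0  0 -1]
RREF → pivots at {q,γ,ΔT} ⇒ r = 3
Pivot set = {q,γ,ΔT}, free = {t,ω,m,σ,h}
RREF:
  r0: [   1    0    0    0    0    1    1    1]
  r1: [   0    1   -1    0    1   -3   -1    0]
  r2: [   0    0    0    1    0    0    0   -1]
Fix exponent of m at 1, t at 0, ω at 0, σ at 0, h at 0; solve each RREF row for its pivot's exponent:
  r0: exp(q) + (1)·1 = 0 ⇒ exp(q) = -1
  r1: exp(γ) + (-3)·1 = 0 ⇒ exp(γ) = 3
  r2: exp(ΔT) + (0)·1 = 0 ⇒ exp(ΔT) = 0
Π_3 = q^-1 · γ^3 · m

["-1", "3", "0", "0", "0", "1", "0", "0"]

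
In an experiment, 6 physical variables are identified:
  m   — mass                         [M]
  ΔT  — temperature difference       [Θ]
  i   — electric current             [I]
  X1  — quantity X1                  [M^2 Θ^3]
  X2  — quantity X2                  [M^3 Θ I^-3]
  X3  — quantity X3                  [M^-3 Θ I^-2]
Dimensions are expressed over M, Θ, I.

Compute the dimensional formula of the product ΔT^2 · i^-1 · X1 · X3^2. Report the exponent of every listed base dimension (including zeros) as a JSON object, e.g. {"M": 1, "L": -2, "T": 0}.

Exponent matrix [M,Θ,I] × [m,ΔT,i,X1,X2,X3]:
  M: [ 1  0  0  2  3 -3]
  Θ: [ 0  1  0  3  1  1]
  I: [ 0  0  1  0 -3 -2]
  [M]: (2)·0+(-1)·0+(1)·2+(2)·-3 = -4
  [Θ]: (2)·1+(-1)·0+(1)·3+(2)·1 = 7
  [I]: (2)·0+(-1)·1+(1)·0+(2)·-2 = -5
⇒ M^-4 Θ^7 I^-5

{"M": -4, "Θ": 7, "I": -5}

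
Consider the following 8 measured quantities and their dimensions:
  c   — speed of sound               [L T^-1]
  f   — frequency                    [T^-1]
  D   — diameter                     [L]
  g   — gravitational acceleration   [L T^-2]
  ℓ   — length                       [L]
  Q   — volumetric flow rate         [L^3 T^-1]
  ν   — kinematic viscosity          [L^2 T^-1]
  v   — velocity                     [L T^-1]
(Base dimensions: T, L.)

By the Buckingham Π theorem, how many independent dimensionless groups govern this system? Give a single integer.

6

Write exponents as rows T,L / cols c,f,D,g,ℓ,Q,ν,v:
  T: [-1 -1  0 -2  0 -1 -1 -1]
  L: [ 1  0  1  1  1  3  2  1]
Echelon form has 2 nonzero rows (pivots: c,f)
8 vars − rank 2 = 6 Π groups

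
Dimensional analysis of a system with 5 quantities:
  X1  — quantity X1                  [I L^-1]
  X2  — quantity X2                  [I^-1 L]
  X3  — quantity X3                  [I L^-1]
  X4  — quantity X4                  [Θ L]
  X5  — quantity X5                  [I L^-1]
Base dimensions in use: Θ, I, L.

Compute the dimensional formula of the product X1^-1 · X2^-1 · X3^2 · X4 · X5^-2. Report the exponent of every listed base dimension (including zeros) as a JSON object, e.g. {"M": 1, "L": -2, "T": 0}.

{"Θ": 1, "I": 0, "L": 1}

Exponent matrix [Θ,I,L] × [X1,X2,X3,X4,X5]:
  Θ: [ 0  0  0  1  0]
  I: [ 1 -1  1  0  1]
  L: [-1  1 -1  1 -1]
  [Θ]: (-1)·0+(-1)·0+(2)·0+(1)·1+(-2)·0 = 1
  [I]: (-1)·1+(-1)·-1+(2)·1+(1)·0+(-2)·1 = 0
  [L]: (-1)·-1+(-1)·1+(2)·-1+(1)·1+(-2)·-1 = 1
⇒ Θ L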